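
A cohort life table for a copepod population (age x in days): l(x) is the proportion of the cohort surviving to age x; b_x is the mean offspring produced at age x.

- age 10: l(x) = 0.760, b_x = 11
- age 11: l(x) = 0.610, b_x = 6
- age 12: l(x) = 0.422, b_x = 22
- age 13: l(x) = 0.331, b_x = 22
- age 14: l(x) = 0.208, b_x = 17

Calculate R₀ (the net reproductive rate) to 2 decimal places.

32.12

R₀ = Σ l(x) b_x:
  age 10: 0.760 × 11 = 8.3600
  age 11: 0.610 × 6 = 3.6600
  age 12: 0.422 × 22 = 9.2840
  age 13: 0.331 × 22 = 7.2820
  age 14: 0.208 × 17 = 3.5360
R₀ = 8.3600 + 3.6600 + 9.2840 + 7.2820 + 3.5360 = 32.1220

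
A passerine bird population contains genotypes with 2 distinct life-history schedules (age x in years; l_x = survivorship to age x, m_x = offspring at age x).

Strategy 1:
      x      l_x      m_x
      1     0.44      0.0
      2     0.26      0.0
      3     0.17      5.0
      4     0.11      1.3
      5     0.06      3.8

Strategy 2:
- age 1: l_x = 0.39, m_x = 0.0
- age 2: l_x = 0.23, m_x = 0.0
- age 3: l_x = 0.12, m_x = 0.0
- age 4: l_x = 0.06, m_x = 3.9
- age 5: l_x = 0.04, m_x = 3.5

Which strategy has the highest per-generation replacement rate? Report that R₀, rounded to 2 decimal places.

1.22

Strategy 1: R₀ = 0.44×0.0 + 0.26×0.0 + 0.17×5.0 + 0.11×1.3 + 0.06×3.8 = 1.2210
Strategy 2: R₀ = 0.39×0.0 + 0.23×0.0 + 0.12×0.0 + 0.06×3.9 + 0.04×3.5 = 0.3740
Highest R₀: strategy 1 with 1.2210.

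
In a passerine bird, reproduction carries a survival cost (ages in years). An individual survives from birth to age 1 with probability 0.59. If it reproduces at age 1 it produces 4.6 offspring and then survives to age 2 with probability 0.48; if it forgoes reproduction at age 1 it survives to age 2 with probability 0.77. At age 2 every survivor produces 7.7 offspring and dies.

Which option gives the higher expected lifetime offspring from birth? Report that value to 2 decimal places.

4.89

breed at age 1: R₀ = 0.59 × (4.6 + 0.48 × 7.7) = 0.59 × 8.2960 = 4.8946
delay to age 2: R₀ = 0.59 × (0.77 × 7.7) = 0.59 × 5.9290 = 3.4981
Higher: breed at age 1 (4.8946).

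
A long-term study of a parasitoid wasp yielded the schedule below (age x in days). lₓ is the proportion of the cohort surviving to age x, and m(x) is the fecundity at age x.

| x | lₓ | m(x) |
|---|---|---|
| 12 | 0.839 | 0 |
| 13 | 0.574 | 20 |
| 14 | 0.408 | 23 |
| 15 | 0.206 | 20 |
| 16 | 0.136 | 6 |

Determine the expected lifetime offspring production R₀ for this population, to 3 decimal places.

R₀ = Σ lₓ m(x):
  age 12: 0.839 × 0 = 0.0000
  age 13: 0.574 × 20 = 11.4800
  age 14: 0.408 × 23 = 9.3840
  age 15: 0.206 × 20 = 4.1200
  age 16: 0.136 × 6 = 0.8160
R₀ = 0.0000 + 11.4800 + 9.3840 + 4.1200 + 0.8160 = 25.8000

25.800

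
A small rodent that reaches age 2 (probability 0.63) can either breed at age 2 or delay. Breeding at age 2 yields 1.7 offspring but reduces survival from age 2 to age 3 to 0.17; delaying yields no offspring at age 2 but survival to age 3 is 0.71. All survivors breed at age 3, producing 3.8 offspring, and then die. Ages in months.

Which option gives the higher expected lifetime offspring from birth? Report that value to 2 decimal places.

breed at age 2: R₀ = 0.63 × (1.7 + 0.17 × 3.8) = 0.63 × 2.3460 = 1.4780
delay to age 3: R₀ = 0.63 × (0.71 × 3.8) = 0.63 × 2.6980 = 1.6997
Higher: delay to age 3 (1.6997).

1.70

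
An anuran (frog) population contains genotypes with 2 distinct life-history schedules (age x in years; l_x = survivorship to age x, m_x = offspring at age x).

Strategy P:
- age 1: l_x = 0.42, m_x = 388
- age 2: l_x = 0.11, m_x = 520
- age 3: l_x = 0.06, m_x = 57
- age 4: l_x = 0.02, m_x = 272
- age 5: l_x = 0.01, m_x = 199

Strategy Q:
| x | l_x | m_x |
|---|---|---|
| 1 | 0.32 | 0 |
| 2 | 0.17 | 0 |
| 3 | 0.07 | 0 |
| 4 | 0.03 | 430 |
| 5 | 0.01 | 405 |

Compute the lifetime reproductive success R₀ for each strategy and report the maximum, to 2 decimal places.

231.01

Strategy P: R₀ = 0.42×388 + 0.11×520 + 0.06×57 + 0.02×272 + 0.01×199 = 231.0100
Strategy Q: R₀ = 0.32×0 + 0.17×0 + 0.07×0 + 0.03×430 + 0.01×405 = 16.9500
Highest R₀: strategy P with 231.0100.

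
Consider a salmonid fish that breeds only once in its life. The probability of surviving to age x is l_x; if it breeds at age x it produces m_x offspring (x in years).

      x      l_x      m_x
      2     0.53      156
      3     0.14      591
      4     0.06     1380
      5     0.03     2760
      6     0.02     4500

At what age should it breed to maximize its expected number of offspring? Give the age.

6

Expected offspring if breeding at age x = l_x × m_x:
  age 2: 0.53 × 156 = 82.680
  age 3: 0.14 × 591 = 82.740
  age 4: 0.06 × 1380 = 82.800
  age 5: 0.03 × 2760 = 82.800
  age 6: 0.02 × 4500 = 90.000
Maximum at age 6 (90.000).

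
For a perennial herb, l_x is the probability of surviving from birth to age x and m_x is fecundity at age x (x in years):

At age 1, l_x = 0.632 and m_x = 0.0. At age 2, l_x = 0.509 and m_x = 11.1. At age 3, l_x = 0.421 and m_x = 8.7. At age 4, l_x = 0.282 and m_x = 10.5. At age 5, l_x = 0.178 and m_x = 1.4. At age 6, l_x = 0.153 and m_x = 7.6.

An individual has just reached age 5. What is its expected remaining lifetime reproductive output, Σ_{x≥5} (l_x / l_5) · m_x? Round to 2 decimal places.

l_5 = 0.178. Conditional survival from age 5 to x is l_x / l_5.
  x=5: (0.178/0.178) × 1.4 = 1.4000
  x=6: (0.153/0.178) × 7.6 = 6.5326
Sum = 1.4000 + 6.5326 = 7.9326

7.93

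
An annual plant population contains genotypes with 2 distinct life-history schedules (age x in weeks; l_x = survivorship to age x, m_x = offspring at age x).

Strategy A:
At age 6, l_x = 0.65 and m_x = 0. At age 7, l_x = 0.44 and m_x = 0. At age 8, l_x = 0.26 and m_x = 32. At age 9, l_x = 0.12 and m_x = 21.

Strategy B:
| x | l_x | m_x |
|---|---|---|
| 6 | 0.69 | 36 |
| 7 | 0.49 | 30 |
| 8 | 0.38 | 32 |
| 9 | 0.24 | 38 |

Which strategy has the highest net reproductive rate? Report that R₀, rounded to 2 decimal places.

Strategy A: R₀ = 0.65×0 + 0.44×0 + 0.26×32 + 0.12×21 = 10.8400
Strategy B: R₀ = 0.69×36 + 0.49×30 + 0.38×32 + 0.24×38 = 60.8200
Highest R₀: strategy B with 60.8200.

60.82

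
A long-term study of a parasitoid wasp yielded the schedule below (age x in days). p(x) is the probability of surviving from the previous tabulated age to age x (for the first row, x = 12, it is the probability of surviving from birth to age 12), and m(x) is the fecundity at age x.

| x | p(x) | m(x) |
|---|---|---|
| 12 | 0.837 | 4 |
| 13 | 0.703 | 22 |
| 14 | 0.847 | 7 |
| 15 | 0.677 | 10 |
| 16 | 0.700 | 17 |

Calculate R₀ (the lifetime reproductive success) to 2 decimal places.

27.17

Survivorship from birth: l_x = p_12·p_13·…·p_x.
  l_12 = 0.83700
  l_13 = 0.58841
  l_14 = 0.49838
  l_15 = 0.33741
  l_16 = 0.23618
R₀ = Σ l_x m(x):
  age 12: 0.83700 × 4 = 3.3480
  age 13: 0.58841 × 22 = 12.9450
  age 14: 0.49838 × 7 = 3.4887
  age 15: 0.33741 × 10 = 3.3741
  age 16: 0.23618 × 17 = 4.0151
R₀ = 3.3480 + 12.9450 + 3.4887 + 3.3741 + 4.0151 = 27.1708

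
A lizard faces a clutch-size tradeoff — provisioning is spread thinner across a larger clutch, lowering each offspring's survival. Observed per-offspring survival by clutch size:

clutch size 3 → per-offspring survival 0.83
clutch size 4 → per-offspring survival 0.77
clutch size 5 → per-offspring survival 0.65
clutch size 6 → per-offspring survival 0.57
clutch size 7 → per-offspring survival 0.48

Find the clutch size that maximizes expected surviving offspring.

6

Expected surviving offspring = c × s(c):
  c=3: 3 × 0.83 = 2.490
  c=4: 4 × 0.77 = 3.080
  c=5: 5 × 0.65 = 3.250
  c=6: 6 × 0.57 = 3.420
  c=7: 7 × 0.48 = 3.360
Maximum at c = 6 (3.420 surviving offspring).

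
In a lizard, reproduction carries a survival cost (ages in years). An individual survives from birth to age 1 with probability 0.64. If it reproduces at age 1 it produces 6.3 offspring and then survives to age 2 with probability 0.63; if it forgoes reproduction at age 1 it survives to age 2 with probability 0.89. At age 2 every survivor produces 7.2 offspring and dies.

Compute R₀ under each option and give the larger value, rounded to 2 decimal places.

breed at age 1: R₀ = 0.64 × (6.3 + 0.63 × 7.2) = 0.64 × 10.8360 = 6.9350
delay to age 2: R₀ = 0.64 × (0.89 × 7.2) = 0.64 × 6.4080 = 4.1011
Higher: breed at age 1 (6.9350).

6.94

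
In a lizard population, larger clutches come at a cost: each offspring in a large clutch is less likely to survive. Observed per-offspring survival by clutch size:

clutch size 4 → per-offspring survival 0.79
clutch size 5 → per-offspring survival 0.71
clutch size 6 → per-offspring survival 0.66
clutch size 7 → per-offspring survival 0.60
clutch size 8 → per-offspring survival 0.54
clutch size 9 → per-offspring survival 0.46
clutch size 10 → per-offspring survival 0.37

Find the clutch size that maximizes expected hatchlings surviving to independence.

Expected hatchlings surviving to independence = c × s(c):
  c=4: 4 × 0.79 = 3.160
  c=5: 5 × 0.71 = 3.550
  c=6: 6 × 0.66 = 3.960
  c=7: 7 × 0.60 = 4.200
  c=8: 8 × 0.54 = 4.320
  c=9: 9 × 0.46 = 4.140
  c=10: 10 × 0.37 = 3.700
Maximum at c = 8 (4.320 hatchlings surviving to independence).

8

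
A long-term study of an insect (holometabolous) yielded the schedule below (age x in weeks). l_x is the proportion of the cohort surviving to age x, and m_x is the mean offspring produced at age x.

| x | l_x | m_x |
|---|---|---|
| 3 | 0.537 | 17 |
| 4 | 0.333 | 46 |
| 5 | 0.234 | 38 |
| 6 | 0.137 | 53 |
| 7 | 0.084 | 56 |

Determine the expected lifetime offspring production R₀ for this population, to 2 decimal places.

45.30

R₀ = Σ l_x m_x:
  age 3: 0.537 × 17 = 9.1290
  age 4: 0.333 × 46 = 15.3180
  age 5: 0.234 × 38 = 8.8920
  age 6: 0.137 × 53 = 7.2610
  age 7: 0.084 × 56 = 4.7040
R₀ = 9.1290 + 15.3180 + 8.8920 + 7.2610 + 4.7040 = 45.3040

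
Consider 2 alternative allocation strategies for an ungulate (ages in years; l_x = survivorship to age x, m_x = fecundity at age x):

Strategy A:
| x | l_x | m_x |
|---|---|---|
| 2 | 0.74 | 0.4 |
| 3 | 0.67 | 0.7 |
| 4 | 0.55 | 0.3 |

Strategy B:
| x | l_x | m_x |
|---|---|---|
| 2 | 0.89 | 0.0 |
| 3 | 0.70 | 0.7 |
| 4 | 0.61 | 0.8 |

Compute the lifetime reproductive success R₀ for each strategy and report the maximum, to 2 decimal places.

0.98

Strategy A: R₀ = 0.74×0.4 + 0.67×0.7 + 0.55×0.3 = 0.9300
Strategy B: R₀ = 0.89×0.0 + 0.70×0.7 + 0.61×0.8 = 0.9780
Highest R₀: strategy B with 0.9780.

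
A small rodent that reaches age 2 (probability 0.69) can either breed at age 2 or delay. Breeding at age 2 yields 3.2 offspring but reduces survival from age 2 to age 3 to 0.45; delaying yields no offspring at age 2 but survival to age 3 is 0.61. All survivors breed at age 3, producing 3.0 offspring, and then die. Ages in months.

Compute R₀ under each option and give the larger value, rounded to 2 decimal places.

3.14

breed at age 2: R₀ = 0.69 × (3.2 + 0.45 × 3.0) = 0.69 × 4.5500 = 3.1395
delay to age 3: R₀ = 0.69 × (0.61 × 3.0) = 0.69 × 1.8300 = 1.2627
Higher: breed at age 2 (3.1395).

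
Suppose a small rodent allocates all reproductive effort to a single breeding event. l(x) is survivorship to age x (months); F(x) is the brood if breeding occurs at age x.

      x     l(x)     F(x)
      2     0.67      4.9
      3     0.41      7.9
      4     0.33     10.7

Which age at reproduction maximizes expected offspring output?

4

Expected offspring if breeding at age x = l(x) × F(x):
  age 2: 0.67 × 4.9 = 3.283
  age 3: 0.41 × 7.9 = 3.239
  age 4: 0.33 × 10.7 = 3.531
Maximum at age 4 (3.531).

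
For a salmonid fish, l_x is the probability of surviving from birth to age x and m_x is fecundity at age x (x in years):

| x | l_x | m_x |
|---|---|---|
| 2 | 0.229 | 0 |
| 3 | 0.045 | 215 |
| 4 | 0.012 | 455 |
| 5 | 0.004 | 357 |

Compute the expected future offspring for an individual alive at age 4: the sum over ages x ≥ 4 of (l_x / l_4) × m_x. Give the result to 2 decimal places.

574.00

l_4 = 0.012. Conditional survival from age 4 to x is l_x / l_4.
  x=4: (0.012/0.012) × 455 = 455.0000
  x=5: (0.004/0.012) × 357 = 119.0000
Sum = 455.0000 + 119.0000 = 574.0000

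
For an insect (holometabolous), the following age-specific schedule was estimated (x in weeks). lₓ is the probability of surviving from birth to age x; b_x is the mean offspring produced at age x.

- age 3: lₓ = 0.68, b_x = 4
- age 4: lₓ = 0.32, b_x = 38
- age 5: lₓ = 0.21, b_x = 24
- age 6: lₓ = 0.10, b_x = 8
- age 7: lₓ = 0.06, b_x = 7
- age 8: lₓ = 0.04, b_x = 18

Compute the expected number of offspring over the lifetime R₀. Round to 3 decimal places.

21.860

R₀ = Σ lₓ b_x:
  age 3: 0.68 × 4 = 2.7200
  age 4: 0.32 × 38 = 12.1600
  age 5: 0.21 × 24 = 5.0400
  age 6: 0.10 × 8 = 0.8000
  age 7: 0.06 × 7 = 0.4200
  age 8: 0.04 × 18 = 0.7200
R₀ = 2.7200 + 12.1600 + 5.0400 + 0.8000 + 0.4200 + 0.7200 = 21.8600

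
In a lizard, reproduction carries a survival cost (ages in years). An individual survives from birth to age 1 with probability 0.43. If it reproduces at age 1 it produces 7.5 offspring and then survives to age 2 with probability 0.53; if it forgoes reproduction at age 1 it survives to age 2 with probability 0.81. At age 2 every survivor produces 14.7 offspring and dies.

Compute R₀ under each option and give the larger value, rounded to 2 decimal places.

breed at age 1: R₀ = 0.43 × (7.5 + 0.53 × 14.7) = 0.43 × 15.2910 = 6.5751
delay to age 2: R₀ = 0.43 × (0.81 × 14.7) = 0.43 × 11.9070 = 5.1200
Higher: breed at age 1 (6.5751).

6.58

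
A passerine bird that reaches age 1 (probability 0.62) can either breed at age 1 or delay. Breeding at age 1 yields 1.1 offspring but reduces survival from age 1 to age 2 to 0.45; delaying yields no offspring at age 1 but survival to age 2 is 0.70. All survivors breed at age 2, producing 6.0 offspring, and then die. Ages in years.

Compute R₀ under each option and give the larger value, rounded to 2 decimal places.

2.60

breed at age 1: R₀ = 0.62 × (1.1 + 0.45 × 6.0) = 0.62 × 3.8000 = 2.3560
delay to age 2: R₀ = 0.62 × (0.70 × 6.0) = 0.62 × 4.2000 = 2.6040
Higher: delay to age 2 (2.6040).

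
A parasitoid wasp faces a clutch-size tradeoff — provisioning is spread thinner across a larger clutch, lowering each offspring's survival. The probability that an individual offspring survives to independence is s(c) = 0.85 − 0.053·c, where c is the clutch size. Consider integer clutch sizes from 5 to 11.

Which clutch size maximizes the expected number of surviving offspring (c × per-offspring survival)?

Expected surviving offspring = c × s(c):
  c=5: 5 × 0.585 = 2.925
  c=6: 6 × 0.532 = 3.192
  c=7: 7 × 0.479 = 3.353
  c=8: 8 × 0.426 = 3.408
  c=9: 9 × 0.373 = 3.357
  c=10: 10 × 0.320 = 3.200
  c=11: 11 × 0.267 = 2.937
Maximum at c = 8 (3.408 surviving offspring).

8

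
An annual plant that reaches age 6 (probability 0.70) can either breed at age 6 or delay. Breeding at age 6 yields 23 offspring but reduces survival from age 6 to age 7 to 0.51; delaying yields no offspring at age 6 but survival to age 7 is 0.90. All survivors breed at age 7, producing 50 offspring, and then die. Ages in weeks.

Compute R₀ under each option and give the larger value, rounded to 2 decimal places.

33.95

breed at age 6: R₀ = 0.70 × (23 + 0.51 × 50) = 0.70 × 48.5000 = 33.9500
delay to age 7: R₀ = 0.70 × (0.90 × 50) = 0.70 × 45.0000 = 31.5000
Higher: breed at age 6 (33.9500).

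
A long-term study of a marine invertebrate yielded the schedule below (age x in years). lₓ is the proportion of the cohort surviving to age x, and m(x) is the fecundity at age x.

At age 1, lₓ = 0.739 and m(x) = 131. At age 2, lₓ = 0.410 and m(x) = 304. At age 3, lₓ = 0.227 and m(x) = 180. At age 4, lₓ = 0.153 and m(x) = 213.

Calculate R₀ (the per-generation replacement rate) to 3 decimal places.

294.898

R₀ = Σ lₓ m(x):
  age 1: 0.739 × 131 = 96.8090
  age 2: 0.410 × 304 = 124.6400
  age 3: 0.227 × 180 = 40.8600
  age 4: 0.153 × 213 = 32.5890
R₀ = 96.8090 + 124.6400 + 40.8600 + 32.5890 = 294.8980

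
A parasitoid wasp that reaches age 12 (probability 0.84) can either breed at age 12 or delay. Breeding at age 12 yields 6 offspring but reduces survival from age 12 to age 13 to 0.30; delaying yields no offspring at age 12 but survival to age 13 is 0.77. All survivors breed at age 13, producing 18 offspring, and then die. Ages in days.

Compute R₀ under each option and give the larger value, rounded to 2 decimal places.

11.64

breed at age 12: R₀ = 0.84 × (6 + 0.30 × 18) = 0.84 × 11.4000 = 9.5760
delay to age 13: R₀ = 0.84 × (0.77 × 18) = 0.84 × 13.8600 = 11.6424
Higher: delay to age 13 (11.6424).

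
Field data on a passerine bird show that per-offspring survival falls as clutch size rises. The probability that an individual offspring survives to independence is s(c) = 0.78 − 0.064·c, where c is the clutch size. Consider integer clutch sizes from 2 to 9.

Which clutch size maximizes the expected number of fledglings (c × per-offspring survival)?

Expected fledglings = c × s(c):
  c=2: 2 × 0.652 = 1.304
  c=3: 3 × 0.588 = 1.764
  c=4: 4 × 0.524 = 2.096
  c=5: 5 × 0.460 = 2.300
  c=6: 6 × 0.396 = 2.376
  c=7: 7 × 0.332 = 2.324
  c=8: 8 × 0.268 = 2.144
  c=9: 9 × 0.204 = 1.836
Maximum at c = 6 (2.376 fledglings).

6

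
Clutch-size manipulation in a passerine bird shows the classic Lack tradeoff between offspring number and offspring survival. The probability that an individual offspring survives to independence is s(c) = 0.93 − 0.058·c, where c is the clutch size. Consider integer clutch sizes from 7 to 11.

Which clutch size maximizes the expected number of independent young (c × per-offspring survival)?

8

Expected independent young = c × s(c):
  c=7: 7 × 0.524 = 3.668
  c=8: 8 × 0.466 = 3.728
  c=9: 9 × 0.408 = 3.672
  c=10: 10 × 0.350 = 3.500
  c=11: 11 × 0.292 = 3.212
Maximum at c = 8 (3.728 independent young).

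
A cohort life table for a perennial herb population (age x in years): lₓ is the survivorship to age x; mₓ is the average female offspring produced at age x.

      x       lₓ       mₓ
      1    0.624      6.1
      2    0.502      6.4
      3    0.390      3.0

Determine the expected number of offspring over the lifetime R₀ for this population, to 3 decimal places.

8.189

R₀ = Σ lₓ mₓ:
  age 1: 0.624 × 6.1 = 3.8064
  age 2: 0.502 × 6.4 = 3.2128
  age 3: 0.390 × 3.0 = 1.1700
R₀ = 3.8064 + 3.2128 + 1.1700 = 8.1892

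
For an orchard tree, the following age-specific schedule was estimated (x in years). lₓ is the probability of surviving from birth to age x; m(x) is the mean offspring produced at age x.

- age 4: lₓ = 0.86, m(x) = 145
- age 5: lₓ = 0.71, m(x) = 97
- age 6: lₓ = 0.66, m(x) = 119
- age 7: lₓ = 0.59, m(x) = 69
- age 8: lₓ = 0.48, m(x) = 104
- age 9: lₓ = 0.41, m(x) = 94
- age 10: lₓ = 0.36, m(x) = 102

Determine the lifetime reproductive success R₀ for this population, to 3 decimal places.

438.000

R₀ = Σ lₓ m(x):
  age 4: 0.86 × 145 = 124.7000
  age 5: 0.71 × 97 = 68.8700
  age 6: 0.66 × 119 = 78.5400
  age 7: 0.59 × 69 = 40.7100
  age 8: 0.48 × 104 = 49.9200
  age 9: 0.41 × 94 = 38.5400
  age 10: 0.36 × 102 = 36.7200
R₀ = 124.7000 + 68.8700 + 78.5400 + 40.7100 + 49.9200 + 38.5400 + 36.7200 = 438.0000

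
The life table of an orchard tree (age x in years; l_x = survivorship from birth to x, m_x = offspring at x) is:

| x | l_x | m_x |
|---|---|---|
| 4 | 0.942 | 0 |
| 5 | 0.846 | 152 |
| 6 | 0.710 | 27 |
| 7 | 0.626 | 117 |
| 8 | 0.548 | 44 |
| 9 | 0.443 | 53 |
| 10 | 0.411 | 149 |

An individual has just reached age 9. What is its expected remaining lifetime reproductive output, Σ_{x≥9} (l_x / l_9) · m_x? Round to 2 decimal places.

l_9 = 0.443. Conditional survival from age 9 to x is l_x / l_9.
  x=9: (0.443/0.443) × 53 = 53.0000
  x=10: (0.411/0.443) × 149 = 138.2370
Sum = 53.0000 + 138.2370 = 191.2370

191.24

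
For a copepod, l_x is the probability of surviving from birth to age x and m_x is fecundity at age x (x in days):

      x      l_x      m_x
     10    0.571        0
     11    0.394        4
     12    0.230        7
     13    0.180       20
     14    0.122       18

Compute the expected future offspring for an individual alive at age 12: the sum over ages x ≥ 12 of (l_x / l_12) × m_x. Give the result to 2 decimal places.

l_12 = 0.230. Conditional survival from age 12 to x is l_x / l_12.
  x=12: (0.230/0.230) × 7 = 7.0000
  x=13: (0.180/0.230) × 20 = 15.6522
  x=14: (0.122/0.230) × 18 = 9.5478
Sum = 7.0000 + 15.6522 + 9.5478 = 32.2000

32.20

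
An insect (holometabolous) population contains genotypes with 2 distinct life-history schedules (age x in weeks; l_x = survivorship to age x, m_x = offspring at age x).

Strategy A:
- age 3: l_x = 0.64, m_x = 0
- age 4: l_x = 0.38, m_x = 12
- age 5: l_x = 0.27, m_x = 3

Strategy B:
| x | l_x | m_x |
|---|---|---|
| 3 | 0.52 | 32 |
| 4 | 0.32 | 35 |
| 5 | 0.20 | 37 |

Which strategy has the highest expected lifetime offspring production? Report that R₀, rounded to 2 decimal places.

Strategy A: R₀ = 0.64×0 + 0.38×12 + 0.27×3 = 5.3700
Strategy B: R₀ = 0.52×32 + 0.32×35 + 0.20×37 = 35.2400
Highest R₀: strategy B with 35.2400.

35.24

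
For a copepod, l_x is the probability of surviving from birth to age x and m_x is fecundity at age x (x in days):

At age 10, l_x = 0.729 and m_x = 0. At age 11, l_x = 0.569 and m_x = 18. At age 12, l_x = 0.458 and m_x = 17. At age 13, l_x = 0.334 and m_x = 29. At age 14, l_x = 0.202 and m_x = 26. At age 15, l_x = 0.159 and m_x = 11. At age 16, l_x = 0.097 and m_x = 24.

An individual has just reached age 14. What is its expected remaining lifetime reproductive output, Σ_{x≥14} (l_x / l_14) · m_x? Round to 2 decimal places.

46.18

l_14 = 0.202. Conditional survival from age 14 to x is l_x / l_14.
  x=14: (0.202/0.202) × 26 = 26.0000
  x=15: (0.159/0.202) × 11 = 8.6584
  x=16: (0.097/0.202) × 24 = 11.5248
Sum = 26.0000 + 8.6584 + 11.5248 = 46.1832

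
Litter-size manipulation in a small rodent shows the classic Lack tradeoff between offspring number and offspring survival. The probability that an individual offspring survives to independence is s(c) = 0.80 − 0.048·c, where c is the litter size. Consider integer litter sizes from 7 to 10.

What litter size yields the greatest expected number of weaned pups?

Expected weaned pups = c × s(c):
  c=7: 7 × 0.464 = 3.248
  c=8: 8 × 0.416 = 3.328
  c=9: 9 × 0.368 = 3.312
  c=10: 10 × 0.320 = 3.200
Maximum at c = 8 (3.328 weaned pups).

8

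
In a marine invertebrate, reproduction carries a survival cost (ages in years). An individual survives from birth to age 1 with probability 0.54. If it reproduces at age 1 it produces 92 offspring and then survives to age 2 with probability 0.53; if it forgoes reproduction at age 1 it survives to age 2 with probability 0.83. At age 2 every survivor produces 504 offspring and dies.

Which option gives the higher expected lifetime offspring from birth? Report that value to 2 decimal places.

225.89

breed at age 1: R₀ = 0.54 × (92 + 0.53 × 504) = 0.54 × 359.1200 = 193.9248
delay to age 2: R₀ = 0.54 × (0.83 × 504) = 0.54 × 418.3200 = 225.8928
Higher: delay to age 2 (225.8928).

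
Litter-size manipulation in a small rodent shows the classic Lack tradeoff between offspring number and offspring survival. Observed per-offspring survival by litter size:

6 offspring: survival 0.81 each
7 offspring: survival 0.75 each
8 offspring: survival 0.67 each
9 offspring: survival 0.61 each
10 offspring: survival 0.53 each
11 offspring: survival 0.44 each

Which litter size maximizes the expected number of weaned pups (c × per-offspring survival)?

Expected weaned pups = c × s(c):
  c=6: 6 × 0.81 = 4.860
  c=7: 7 × 0.75 = 5.250
  c=8: 8 × 0.67 = 5.360
  c=9: 9 × 0.61 = 5.490
  c=10: 10 × 0.53 = 5.300
  c=11: 11 × 0.44 = 4.840
Maximum at c = 9 (5.490 weaned pups).

9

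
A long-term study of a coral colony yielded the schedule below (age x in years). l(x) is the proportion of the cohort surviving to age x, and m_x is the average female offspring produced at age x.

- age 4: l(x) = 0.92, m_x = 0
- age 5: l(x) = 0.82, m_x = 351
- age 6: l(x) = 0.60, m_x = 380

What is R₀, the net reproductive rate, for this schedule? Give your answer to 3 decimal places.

515.820

R₀ = Σ l(x) m_x:
  age 4: 0.92 × 0 = 0.0000
  age 5: 0.82 × 351 = 287.8200
  age 6: 0.60 × 380 = 228.0000
R₀ = 0.0000 + 287.8200 + 228.0000 = 515.8200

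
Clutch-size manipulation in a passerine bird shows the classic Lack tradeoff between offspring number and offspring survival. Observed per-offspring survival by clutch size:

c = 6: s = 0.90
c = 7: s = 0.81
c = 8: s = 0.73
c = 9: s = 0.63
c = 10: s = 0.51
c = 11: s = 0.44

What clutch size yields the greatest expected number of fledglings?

8

Expected fledglings = c × s(c):
  c=6: 6 × 0.90 = 5.400
  c=7: 7 × 0.81 = 5.670
  c=8: 8 × 0.73 = 5.840
  c=9: 9 × 0.63 = 5.670
  c=10: 10 × 0.51 = 5.100
  c=11: 11 × 0.44 = 4.840
Maximum at c = 8 (5.840 fledglings).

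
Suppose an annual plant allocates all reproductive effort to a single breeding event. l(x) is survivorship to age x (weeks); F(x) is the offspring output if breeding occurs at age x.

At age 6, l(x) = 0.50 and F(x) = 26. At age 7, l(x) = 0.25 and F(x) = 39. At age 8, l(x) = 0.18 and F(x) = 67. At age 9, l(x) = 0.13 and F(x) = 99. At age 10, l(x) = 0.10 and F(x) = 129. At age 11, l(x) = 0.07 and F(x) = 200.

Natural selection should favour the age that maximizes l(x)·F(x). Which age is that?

Expected offspring if breeding at age x = l(x) × F(x):
  age 6: 0.50 × 26 = 13.000
  age 7: 0.25 × 39 = 9.750
  age 8: 0.18 × 67 = 12.060
  age 9: 0.13 × 99 = 12.870
  age 10: 0.10 × 129 = 12.900
  age 11: 0.07 × 200 = 14.000
Maximum at age 11 (14.000).

11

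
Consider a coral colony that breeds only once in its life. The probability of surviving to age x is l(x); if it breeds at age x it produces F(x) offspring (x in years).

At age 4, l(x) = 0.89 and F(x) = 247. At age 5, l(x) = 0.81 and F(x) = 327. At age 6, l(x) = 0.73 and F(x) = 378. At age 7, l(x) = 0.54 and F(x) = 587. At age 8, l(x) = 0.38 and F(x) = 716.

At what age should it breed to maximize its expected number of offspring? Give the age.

Expected offspring if breeding at age x = l(x) × F(x):
  age 4: 0.89 × 247 = 219.830
  age 5: 0.81 × 327 = 264.870
  age 6: 0.73 × 378 = 275.940
  age 7: 0.54 × 587 = 316.980
  age 8: 0.38 × 716 = 272.080
Maximum at age 7 (316.980).

7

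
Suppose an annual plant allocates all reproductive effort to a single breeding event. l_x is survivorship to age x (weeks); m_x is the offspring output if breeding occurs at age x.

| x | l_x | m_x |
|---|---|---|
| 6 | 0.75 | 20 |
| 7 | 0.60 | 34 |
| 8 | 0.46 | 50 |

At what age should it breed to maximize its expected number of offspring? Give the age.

8

Expected offspring if breeding at age x = l_x × m_x:
  age 6: 0.75 × 20 = 15.000
  age 7: 0.60 × 34 = 20.400
  age 8: 0.46 × 50 = 23.000
Maximum at age 8 (23.000).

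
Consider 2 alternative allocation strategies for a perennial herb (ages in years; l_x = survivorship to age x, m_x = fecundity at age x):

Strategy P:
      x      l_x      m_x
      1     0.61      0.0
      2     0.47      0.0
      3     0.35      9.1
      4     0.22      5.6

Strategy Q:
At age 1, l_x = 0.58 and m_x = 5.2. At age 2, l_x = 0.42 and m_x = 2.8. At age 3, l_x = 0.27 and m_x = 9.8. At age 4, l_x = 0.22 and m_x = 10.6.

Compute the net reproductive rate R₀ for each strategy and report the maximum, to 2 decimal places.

9.17

Strategy P: R₀ = 0.61×0.0 + 0.47×0.0 + 0.35×9.1 + 0.22×5.6 = 4.4170
Strategy Q: R₀ = 0.58×5.2 + 0.42×2.8 + 0.27×9.8 + 0.22×10.6 = 9.1700
Highest R₀: strategy Q with 9.1700.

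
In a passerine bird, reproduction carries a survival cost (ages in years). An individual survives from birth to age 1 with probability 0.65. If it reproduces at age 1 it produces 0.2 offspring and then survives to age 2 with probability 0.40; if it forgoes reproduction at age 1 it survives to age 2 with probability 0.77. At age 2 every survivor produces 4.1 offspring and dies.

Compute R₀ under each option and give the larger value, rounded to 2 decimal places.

2.05

breed at age 1: R₀ = 0.65 × (0.2 + 0.40 × 4.1) = 0.65 × 1.8400 = 1.1960
delay to age 2: R₀ = 0.65 × (0.77 × 4.1) = 0.65 × 3.1570 = 2.0520
Higher: delay to age 2 (2.0520).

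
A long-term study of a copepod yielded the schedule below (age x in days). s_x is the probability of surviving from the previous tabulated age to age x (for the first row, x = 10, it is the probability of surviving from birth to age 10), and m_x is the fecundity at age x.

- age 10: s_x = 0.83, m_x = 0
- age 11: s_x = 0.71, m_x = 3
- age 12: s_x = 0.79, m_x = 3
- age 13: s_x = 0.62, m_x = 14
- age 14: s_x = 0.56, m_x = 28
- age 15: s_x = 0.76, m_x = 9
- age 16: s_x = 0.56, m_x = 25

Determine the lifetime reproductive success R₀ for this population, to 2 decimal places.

14.56

Survivorship from birth: l_x = s_10·s_11·…·s_x.
  l_10 = 0.83000
  l_11 = 0.58930
  l_12 = 0.46555
  l_13 = 0.28864
  l_14 = 0.16164
  l_15 = 0.12284
  l_16 = 0.06879
R₀ = Σ l_x m_x:
  age 10: 0.83000 × 0 = 0.0000
  age 11: 0.58930 × 3 = 1.7679
  age 12: 0.46555 × 3 = 1.3967
  age 13: 0.28864 × 14 = 4.0410
  age 14: 0.16164 × 28 = 4.5259
  age 15: 0.12284 × 9 = 1.1056
  age 16: 0.06879 × 25 = 1.7198
R₀ = 0.0000 + 1.7679 + 1.3967 + 4.0410 + 4.5259 + 1.1056 + 1.7198 = 14.5567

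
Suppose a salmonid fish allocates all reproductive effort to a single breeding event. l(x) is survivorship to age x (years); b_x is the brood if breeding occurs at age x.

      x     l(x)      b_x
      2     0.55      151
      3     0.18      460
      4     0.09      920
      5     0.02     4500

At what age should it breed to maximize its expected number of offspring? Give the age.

5

Expected offspring if breeding at age x = l(x) × b_x:
  age 2: 0.55 × 151 = 83.050
  age 3: 0.18 × 460 = 82.800
  age 4: 0.09 × 920 = 82.800
  age 5: 0.02 × 4500 = 90.000
Maximum at age 5 (90.000).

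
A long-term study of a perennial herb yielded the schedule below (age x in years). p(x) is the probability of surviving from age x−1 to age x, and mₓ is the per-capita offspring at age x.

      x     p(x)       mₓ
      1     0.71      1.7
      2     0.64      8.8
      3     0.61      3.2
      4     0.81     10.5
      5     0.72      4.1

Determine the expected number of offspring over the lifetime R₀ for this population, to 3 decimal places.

Survivorship from birth: l_x = p_1·p_2·…·p_x.
  l_1 = 0.71000
  l_2 = 0.45440
  l_3 = 0.27718
  l_4 = 0.22452
  l_5 = 0.16165
R₀ = Σ l_x mₓ:
  age 1: 0.71000 × 1.7 = 1.2070
  age 2: 0.45440 × 8.8 = 3.9987
  age 3: 0.27718 × 3.2 = 0.8870
  age 4: 0.22452 × 10.5 = 2.3575
  age 5: 0.16165 × 4.1 = 0.6628
R₀ = 1.2070 + 3.9987 + 0.8870 + 2.3575 + 0.6628 = 9.1129

9.113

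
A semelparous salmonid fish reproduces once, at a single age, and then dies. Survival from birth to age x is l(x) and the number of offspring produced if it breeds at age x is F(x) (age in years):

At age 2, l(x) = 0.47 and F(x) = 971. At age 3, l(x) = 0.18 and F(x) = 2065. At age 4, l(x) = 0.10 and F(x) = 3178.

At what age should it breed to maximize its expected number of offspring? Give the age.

2

Expected offspring if breeding at age x = l(x) × F(x):
  age 2: 0.47 × 971 = 456.370
  age 3: 0.18 × 2065 = 371.700
  age 4: 0.10 × 3178 = 317.800
Maximum at age 2 (456.370).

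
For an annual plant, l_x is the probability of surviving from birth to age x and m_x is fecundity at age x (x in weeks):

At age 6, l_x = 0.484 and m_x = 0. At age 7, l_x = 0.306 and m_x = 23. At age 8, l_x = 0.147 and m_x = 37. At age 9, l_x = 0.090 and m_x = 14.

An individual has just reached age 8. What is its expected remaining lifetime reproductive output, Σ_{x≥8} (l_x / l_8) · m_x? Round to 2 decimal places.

45.57

l_8 = 0.147. Conditional survival from age 8 to x is l_x / l_8.
  x=8: (0.147/0.147) × 37 = 37.0000
  x=9: (0.090/0.147) × 14 = 8.5714
Sum = 37.0000 + 8.5714 = 45.5714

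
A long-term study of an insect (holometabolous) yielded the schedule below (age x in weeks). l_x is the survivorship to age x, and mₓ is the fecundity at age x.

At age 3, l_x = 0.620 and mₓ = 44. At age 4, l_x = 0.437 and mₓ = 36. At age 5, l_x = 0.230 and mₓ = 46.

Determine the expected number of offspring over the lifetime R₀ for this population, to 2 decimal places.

53.59

R₀ = Σ l_x mₓ:
  age 3: 0.620 × 44 = 27.2800
  age 4: 0.437 × 36 = 15.7320
  age 5: 0.230 × 46 = 10.5800
R₀ = 27.2800 + 15.7320 + 10.5800 = 53.5920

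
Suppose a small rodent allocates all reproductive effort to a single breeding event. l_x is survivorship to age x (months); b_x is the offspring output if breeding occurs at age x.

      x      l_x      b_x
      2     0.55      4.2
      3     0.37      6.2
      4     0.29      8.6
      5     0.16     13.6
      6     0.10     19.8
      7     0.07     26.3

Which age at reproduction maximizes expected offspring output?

4

Expected offspring if breeding at age x = l_x × b_x:
  age 2: 0.55 × 4.2 = 2.310
  age 3: 0.37 × 6.2 = 2.294
  age 4: 0.29 × 8.6 = 2.494
  age 5: 0.16 × 13.6 = 2.176
  age 6: 0.10 × 19.8 = 1.980
  age 7: 0.07 × 26.3 = 1.841
Maximum at age 4 (2.494).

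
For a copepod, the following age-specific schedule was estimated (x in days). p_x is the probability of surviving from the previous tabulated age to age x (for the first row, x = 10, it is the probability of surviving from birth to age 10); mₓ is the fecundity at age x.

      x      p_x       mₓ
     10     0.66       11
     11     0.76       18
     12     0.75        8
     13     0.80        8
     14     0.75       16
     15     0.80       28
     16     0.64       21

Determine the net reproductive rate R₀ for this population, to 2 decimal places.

Survivorship from birth: l_x = p_10·p_11·…·p_x.
  l_10 = 0.66000
  l_11 = 0.50160
  l_12 = 0.37620
  l_13 = 0.30096
  l_14 = 0.22572
  l_15 = 0.18058
  l_16 = 0.11557
R₀ = Σ l_x mₓ:
  age 10: 0.66000 × 11 = 7.2600
  age 11: 0.50160 × 18 = 9.0288
  age 12: 0.37620 × 8 = 3.0096
  age 13: 0.30096 × 8 = 2.4077
  age 14: 0.22572 × 16 = 3.6115
  age 15: 0.18058 × 28 = 5.0562
  age 16: 0.11557 × 21 = 2.4270
R₀ = 7.2600 + 9.0288 + 3.0096 + 2.4077 + 3.6115 + 5.0562 + 2.4270 = 32.8008

32.80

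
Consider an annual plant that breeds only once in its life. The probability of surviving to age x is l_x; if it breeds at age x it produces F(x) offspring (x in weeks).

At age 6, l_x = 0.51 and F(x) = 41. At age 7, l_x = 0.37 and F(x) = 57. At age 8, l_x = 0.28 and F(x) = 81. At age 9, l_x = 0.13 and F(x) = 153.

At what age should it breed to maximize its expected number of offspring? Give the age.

Expected offspring if breeding at age x = l_x × F(x):
  age 6: 0.51 × 41 = 20.910
  age 7: 0.37 × 57 = 21.090
  age 8: 0.28 × 81 = 22.680
  age 9: 0.13 × 153 = 19.890
Maximum at age 8 (22.680).

8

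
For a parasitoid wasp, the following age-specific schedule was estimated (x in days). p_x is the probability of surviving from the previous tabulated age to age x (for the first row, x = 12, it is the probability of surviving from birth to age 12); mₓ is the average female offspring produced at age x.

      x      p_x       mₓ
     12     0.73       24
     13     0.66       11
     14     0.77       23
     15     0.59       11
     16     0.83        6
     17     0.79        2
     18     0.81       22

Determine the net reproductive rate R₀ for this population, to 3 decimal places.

Survivorship from birth: l_x = p_12·p_13·…·p_x.
  l_12 = 0.73000
  l_13 = 0.48180
  l_14 = 0.37099
  l_15 = 0.21888
  l_16 = 0.18167
  l_17 = 0.14352
  l_18 = 0.11625
R₀ = Σ l_x mₓ:
  age 12: 0.73000 × 24 = 17.5200
  age 13: 0.48180 × 11 = 5.2998
  age 14: 0.37099 × 23 = 8.5328
  age 15: 0.21888 × 11 = 2.4077
  age 16: 0.18167 × 6 = 1.0900
  age 17: 0.14352 × 2 = 0.2870
  age 18: 0.11625 × 22 = 2.5575
R₀ = 17.5200 + 5.2998 + 8.5328 + 2.4077 + 1.0900 + 0.2870 + 2.5575 = 37.6948

37.695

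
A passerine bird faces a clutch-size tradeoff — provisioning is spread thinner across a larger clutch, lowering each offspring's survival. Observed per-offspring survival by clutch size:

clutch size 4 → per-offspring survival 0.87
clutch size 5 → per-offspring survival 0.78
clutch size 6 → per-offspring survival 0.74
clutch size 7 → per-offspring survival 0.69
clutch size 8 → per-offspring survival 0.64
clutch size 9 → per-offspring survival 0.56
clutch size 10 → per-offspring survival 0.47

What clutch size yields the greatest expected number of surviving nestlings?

8

Expected surviving nestlings = c × s(c):
  c=4: 4 × 0.87 = 3.480
  c=5: 5 × 0.78 = 3.900
  c=6: 6 × 0.74 = 4.440
  c=7: 7 × 0.69 = 4.830
  c=8: 8 × 0.64 = 5.120
  c=9: 9 × 0.56 = 5.040
  c=10: 10 × 0.47 = 4.700
Maximum at c = 8 (5.120 surviving nestlings).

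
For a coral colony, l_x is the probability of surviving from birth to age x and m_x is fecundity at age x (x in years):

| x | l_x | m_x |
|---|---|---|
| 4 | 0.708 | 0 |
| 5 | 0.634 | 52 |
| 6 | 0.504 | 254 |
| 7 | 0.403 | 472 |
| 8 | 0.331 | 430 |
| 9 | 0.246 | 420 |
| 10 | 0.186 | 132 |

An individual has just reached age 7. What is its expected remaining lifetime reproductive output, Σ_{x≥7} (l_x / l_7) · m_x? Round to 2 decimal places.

1142.48

l_7 = 0.403. Conditional survival from age 7 to x is l_x / l_7.
  x=7: (0.403/0.403) × 472 = 472.0000
  x=8: (0.331/0.403) × 430 = 353.1762
  x=9: (0.246/0.403) × 420 = 256.3772
  x=10: (0.186/0.403) × 132 = 60.9231
Sum = 472.0000 + 353.1762 + 256.3772 + 60.9231 = 1142.4764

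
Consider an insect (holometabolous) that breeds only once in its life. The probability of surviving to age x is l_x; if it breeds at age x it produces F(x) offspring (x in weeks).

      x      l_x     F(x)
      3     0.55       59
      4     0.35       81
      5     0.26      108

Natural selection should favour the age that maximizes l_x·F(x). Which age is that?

3

Expected offspring if breeding at age x = l_x × F(x):
  age 3: 0.55 × 59 = 32.450
  age 4: 0.35 × 81 = 28.350
  age 5: 0.26 × 108 = 28.080
Maximum at age 3 (32.450).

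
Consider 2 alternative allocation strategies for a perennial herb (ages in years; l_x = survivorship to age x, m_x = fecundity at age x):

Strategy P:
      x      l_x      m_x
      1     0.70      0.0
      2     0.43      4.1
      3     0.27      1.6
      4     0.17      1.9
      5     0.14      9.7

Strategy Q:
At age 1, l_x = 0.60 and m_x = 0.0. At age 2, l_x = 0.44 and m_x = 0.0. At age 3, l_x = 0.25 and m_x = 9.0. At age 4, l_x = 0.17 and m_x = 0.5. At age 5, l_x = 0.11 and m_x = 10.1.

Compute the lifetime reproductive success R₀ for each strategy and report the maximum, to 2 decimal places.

Strategy P: R₀ = 0.70×0.0 + 0.43×4.1 + 0.27×1.6 + 0.17×1.9 + 0.14×9.7 = 3.8760
Strategy Q: R₀ = 0.60×0.0 + 0.44×0.0 + 0.25×9.0 + 0.17×0.5 + 0.11×10.1 = 3.4460
Highest R₀: strategy P with 3.8760.

3.88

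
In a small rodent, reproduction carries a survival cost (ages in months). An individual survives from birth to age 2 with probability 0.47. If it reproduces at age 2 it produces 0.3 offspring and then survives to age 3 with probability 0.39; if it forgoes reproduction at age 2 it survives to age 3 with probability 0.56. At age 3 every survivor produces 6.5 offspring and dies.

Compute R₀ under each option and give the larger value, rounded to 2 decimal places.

breed at age 2: R₀ = 0.47 × (0.3 + 0.39 × 6.5) = 0.47 × 2.8350 = 1.3324
delay to age 3: R₀ = 0.47 × (0.56 × 6.5) = 0.47 × 3.6400 = 1.7108
Higher: delay to age 3 (1.7108).

1.71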